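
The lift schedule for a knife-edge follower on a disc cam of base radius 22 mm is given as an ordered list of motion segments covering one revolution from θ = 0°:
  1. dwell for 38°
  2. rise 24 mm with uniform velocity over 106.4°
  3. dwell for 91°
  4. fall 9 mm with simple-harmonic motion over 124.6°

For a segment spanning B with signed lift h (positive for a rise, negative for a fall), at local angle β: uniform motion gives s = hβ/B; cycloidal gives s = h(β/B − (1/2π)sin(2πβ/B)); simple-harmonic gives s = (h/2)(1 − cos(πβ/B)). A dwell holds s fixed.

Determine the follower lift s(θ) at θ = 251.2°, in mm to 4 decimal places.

seg 1 [0°–38°] dwell: s stays 0.0000
seg 2 [38°–144.4°] uniform, h=24: full span → s += 24 → s = 24.0000
seg 3 [144.4°–235.4°] dwell: s stays 24.0000
seg 4 [235.4°–360°] simple-harmonic, h=-9: θ=251.2° here. β=15.8, B=124.6. -9/2·(1 − cos(π·0.1268)) = -0.3524 → s = 23.6476

23.6476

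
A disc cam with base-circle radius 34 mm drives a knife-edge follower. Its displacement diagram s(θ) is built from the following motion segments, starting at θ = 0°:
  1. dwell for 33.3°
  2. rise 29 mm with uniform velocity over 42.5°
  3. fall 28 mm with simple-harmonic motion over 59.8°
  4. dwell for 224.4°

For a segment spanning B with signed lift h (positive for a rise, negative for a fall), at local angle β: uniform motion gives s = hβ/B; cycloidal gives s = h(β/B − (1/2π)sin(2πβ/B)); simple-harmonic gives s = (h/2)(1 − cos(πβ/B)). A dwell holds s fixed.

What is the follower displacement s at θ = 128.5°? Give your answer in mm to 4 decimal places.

seg 1 [0°–33.3°] dwell: s stays 0.0000
seg 2 [33.3°–75.8°] uniform, h=29: full span → s += 29 → s = 29.0000
seg 3 [75.8°–135.6°] simple-harmonic, h=-28: θ=128.5° here. β=52.7, B=59.8. -28/2·(1 − cos(π·0.8813)) = -27.0373 → s = 1.9627

1.9627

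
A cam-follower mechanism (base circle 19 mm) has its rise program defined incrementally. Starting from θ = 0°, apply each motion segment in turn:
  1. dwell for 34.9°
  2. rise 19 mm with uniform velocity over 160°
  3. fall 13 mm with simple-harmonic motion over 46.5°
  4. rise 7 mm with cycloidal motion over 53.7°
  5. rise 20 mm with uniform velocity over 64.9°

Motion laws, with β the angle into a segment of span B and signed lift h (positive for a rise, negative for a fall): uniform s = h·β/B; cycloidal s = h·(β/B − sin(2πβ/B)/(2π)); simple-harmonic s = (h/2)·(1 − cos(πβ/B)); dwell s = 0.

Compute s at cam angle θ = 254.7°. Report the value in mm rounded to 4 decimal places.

seg 1 [0°–34.9°] dwell: s stays 0.0000
seg 2 [34.9°–194.9°] uniform, h=19: full span → s += 19 → s = 19.0000
seg 3 [194.9°–241.4°] simple-harmonic, h=-13: full span → s += -13 → s = 6.0000
seg 4 [241.4°–295.1°] cycloidal, h=7: θ=254.7° here. β=13.3, B=53.7. 7·(0.2477 − sin(2π·0.2477)/(2π)) = 0.6197 → s = 6.6197

6.6197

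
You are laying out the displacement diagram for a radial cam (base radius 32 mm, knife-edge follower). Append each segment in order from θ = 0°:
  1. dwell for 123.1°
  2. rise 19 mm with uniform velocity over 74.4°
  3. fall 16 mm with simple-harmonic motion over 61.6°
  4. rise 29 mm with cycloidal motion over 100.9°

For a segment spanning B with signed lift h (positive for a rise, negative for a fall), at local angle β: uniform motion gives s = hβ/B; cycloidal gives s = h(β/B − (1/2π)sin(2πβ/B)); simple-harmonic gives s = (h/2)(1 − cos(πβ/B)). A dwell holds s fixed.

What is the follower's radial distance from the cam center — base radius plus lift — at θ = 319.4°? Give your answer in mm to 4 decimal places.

seg 1 [0°–123.1°] dwell: s stays 0.0000
seg 2 [123.1°–197.5°] uniform, h=19: full span → s += 19 → s = 19.0000
seg 3 [197.5°–259.1°] simple-harmonic, h=-16: full span → s += -16 → s = 3.0000
seg 4 [259.1°–360°] cycloidal, h=29: θ=319.4° here. β=60.3, B=100.9. 29·(0.5976 − sin(2π·0.5976)/(2π)) = 19.9878 → s = 22.9878
radial distance = base radius + s = 32 + 22.9878 = 54.9878

54.9878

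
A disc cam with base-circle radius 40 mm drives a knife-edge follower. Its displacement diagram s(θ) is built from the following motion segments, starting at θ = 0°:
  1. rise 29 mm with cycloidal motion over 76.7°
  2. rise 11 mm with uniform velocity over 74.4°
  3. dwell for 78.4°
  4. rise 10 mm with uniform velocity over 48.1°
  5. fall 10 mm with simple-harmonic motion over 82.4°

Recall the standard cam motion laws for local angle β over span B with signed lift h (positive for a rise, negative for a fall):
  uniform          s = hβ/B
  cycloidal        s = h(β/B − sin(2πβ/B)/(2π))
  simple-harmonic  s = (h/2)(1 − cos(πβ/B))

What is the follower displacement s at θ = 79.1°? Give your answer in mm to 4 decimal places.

seg 1 [0°–76.7°] cycloidal, h=29: full span → s += 29 → s = 29.0000
seg 2 [76.7°–151.1°] uniform, h=11: θ=79.1° here. β=2.4, B=74.4. 11·2.4/74.4 = 0.3548 → s = 29.3548

29.3548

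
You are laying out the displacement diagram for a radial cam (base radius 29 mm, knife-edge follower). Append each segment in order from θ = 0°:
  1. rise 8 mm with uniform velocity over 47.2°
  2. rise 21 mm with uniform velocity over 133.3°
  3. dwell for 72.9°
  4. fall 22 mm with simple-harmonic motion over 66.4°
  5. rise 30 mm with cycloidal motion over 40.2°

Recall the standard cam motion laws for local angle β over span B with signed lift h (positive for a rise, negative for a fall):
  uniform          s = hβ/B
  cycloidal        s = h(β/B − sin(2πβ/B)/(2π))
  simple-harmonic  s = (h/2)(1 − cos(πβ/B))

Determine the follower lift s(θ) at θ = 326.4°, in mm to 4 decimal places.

seg 1 [0°–47.2°] uniform, h=8: full span → s += 8 → s = 8.0000
seg 2 [47.2°–180.5°] uniform, h=21: full span → s += 21 → s = 29.0000
seg 3 [180.5°–253.4°] dwell: s stays 29.0000
seg 4 [253.4°–319.8°] simple-harmonic, h=-22: full span → s += -22 → s = 7.0000
seg 5 [319.8°–360°] cycloidal, h=30: θ=326.4° here. β=6.6, B=40.2. 30·(0.1642 − sin(2π·0.1642)/(2π)) = 0.8282 → s = 7.8282

7.8282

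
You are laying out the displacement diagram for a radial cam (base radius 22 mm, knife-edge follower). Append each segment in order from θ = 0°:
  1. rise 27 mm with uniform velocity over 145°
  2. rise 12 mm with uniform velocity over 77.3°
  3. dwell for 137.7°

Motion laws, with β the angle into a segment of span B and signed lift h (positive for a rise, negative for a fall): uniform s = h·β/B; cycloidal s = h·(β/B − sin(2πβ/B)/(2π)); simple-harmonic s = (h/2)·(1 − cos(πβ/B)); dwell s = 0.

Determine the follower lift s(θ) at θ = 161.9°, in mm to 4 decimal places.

seg 1 [0°–145°] uniform, h=27: full span → s += 27 → s = 27.0000
seg 2 [145°–222.3°] uniform, h=12: θ=161.9° here. β=16.9, B=77.3. 12·16.9/77.3 = 2.6235 → s = 29.6235

29.6235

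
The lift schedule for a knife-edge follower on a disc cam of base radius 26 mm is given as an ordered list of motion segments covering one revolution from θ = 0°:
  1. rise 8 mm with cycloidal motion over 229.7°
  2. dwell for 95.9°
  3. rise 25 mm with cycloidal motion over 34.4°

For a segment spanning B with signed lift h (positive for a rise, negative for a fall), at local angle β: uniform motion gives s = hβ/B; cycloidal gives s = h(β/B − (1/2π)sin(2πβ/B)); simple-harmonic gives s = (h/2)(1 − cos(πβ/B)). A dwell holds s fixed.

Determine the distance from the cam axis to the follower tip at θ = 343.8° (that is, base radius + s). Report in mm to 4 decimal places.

seg 1 [0°–229.7°] cycloidal, h=8: full span → s += 8 → s = 8.0000
seg 2 [229.7°–325.6°] dwell: s stays 8.0000
seg 3 [325.6°–360°] cycloidal, h=25: θ=343.8° here. β=18.2, B=34.4. 25·(0.5291 − sin(2π·0.5291)/(2π)) = 13.9495 → s = 21.9495
radial distance = base radius + s = 26 + 21.9495 = 47.9495

47.9495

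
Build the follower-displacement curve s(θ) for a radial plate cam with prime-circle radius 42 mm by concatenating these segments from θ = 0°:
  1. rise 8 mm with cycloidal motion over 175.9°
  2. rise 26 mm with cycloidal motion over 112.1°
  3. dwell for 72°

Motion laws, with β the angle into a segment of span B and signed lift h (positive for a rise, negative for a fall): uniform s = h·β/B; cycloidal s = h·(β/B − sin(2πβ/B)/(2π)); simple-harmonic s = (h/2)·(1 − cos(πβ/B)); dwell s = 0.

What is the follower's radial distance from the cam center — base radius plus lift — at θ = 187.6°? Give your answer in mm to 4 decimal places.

seg 1 [0°–175.9°] cycloidal, h=8: full span → s += 8 → s = 8.0000
seg 2 [175.9°–288°] cycloidal, h=26: θ=187.6° here. β=11.7, B=112.1. 26·(0.1044 − sin(2π·0.1044)/(2π)) = 0.1904 → s = 8.1904
radial distance = base radius + s = 42 + 8.1904 = 50.1904

50.1904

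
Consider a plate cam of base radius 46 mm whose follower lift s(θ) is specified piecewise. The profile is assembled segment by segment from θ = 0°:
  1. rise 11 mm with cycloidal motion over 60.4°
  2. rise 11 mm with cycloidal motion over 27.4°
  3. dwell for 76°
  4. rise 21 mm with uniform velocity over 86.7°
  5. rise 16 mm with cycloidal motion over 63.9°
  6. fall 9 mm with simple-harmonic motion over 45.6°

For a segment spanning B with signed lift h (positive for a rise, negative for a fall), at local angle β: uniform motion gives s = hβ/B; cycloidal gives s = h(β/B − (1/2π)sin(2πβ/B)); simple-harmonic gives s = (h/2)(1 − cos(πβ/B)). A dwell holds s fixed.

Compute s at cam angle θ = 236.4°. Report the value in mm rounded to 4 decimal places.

seg 1 [0°–60.4°] cycloidal, h=11: full span → s += 11 → s = 11.0000
seg 2 [60.4°–87.8°] cycloidal, h=11: full span → s += 11 → s = 22.0000
seg 3 [87.8°–163.8°] dwell: s stays 22.0000
seg 4 [163.8°–250.5°] uniform, h=21: θ=236.4° here. β=72.6, B=86.7. 21·72.6/86.7 = 17.5848 → s = 39.5848

39.5848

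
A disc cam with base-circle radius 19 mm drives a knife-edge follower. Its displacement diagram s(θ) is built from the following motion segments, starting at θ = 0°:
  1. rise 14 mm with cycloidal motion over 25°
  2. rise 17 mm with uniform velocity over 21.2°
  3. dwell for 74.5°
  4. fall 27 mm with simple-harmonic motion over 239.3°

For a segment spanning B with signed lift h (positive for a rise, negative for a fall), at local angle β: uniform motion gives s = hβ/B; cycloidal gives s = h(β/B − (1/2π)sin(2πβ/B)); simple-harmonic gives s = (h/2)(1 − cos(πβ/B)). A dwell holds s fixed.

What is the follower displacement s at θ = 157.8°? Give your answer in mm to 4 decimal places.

seg 1 [0°–25°] cycloidal, h=14: full span → s += 14 → s = 14.0000
seg 2 [25°–46.2°] uniform, h=17: full span → s += 17 → s = 31.0000
seg 3 [46.2°–120.7°] dwell: s stays 31.0000
seg 4 [120.7°–360°] simple-harmonic, h=-27: θ=157.8° here. β=37.1, B=239.3. -27/2·(1 − cos(π·0.1550)) = -1.5699 → s = 29.4301

29.4301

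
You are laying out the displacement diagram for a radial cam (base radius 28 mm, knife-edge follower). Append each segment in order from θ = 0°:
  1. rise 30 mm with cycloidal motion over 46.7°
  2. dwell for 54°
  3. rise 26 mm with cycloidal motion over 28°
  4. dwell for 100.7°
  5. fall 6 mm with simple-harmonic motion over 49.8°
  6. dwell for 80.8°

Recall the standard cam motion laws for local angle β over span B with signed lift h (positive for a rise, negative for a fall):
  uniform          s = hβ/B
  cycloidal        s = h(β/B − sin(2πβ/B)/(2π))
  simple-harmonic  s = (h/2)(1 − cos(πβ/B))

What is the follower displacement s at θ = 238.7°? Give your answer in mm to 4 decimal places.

seg 1 [0°–46.7°] cycloidal, h=30: full span → s += 30 → s = 30.0000
seg 2 [46.7°–100.7°] dwell: s stays 30.0000
seg 3 [100.7°–128.7°] cycloidal, h=26: full span → s += 26 → s = 56.0000
seg 4 [128.7°–229.4°] dwell: s stays 56.0000
seg 5 [229.4°–279.2°] simple-harmonic, h=-6: θ=238.7° here. β=9.3, B=49.8. -6/2·(1 − cos(π·0.1867)) = -0.5017 → s = 55.4983

55.4983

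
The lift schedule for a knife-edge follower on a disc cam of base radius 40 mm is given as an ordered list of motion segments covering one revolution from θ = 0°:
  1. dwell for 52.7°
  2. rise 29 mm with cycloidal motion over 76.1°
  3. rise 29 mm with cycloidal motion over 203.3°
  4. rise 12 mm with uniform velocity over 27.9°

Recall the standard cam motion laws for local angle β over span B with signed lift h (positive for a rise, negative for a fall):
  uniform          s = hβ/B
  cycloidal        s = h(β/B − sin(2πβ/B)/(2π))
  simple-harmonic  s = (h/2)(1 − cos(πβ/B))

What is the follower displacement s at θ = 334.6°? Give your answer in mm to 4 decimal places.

seg 1 [0°–52.7°] dwell: s stays 0.0000
seg 2 [52.7°–128.8°] cycloidal, h=29: full span → s += 29 → s = 29.0000
seg 3 [128.8°–332.1°] cycloidal, h=29: full span → s += 29 → s = 58.0000
seg 4 [332.1°–360°] uniform, h=12: θ=334.6° here. β=2.5, B=27.9. 12·2.5/27.9 = 1.0753 → s = 59.0753

59.0753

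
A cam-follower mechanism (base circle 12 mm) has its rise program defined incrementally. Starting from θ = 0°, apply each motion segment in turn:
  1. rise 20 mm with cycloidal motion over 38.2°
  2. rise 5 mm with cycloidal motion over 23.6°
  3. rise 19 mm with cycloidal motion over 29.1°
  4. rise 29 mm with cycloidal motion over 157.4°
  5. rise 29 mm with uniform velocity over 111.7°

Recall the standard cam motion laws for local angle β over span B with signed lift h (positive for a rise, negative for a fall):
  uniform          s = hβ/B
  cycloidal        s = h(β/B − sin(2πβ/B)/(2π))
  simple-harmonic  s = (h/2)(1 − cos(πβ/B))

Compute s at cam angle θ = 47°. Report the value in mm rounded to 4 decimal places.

seg 1 [0°–38.2°] cycloidal, h=20: full span → s += 20 → s = 20.0000
seg 2 [38.2°–61.8°] cycloidal, h=5: θ=47° here. β=8.8, B=23.6. 5·(0.3729 − sin(2π·0.3729)/(2π)) = 1.2943 → s = 21.2943

21.2943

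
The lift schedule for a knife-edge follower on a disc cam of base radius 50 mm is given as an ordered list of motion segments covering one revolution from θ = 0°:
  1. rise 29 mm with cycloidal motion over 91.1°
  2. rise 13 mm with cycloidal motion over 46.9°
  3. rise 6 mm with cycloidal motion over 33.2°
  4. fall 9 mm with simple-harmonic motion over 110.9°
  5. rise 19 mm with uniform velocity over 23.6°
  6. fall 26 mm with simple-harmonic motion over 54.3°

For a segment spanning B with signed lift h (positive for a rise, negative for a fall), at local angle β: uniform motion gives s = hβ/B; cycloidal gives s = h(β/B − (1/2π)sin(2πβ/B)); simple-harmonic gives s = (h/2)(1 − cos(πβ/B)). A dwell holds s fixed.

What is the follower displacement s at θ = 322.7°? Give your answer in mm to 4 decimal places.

seg 1 [0°–91.1°] cycloidal, h=29: full span → s += 29 → s = 29.0000
seg 2 [91.1°–138°] cycloidal, h=13: full span → s += 13 → s = 42.0000
seg 3 [138°–171.2°] cycloidal, h=6: full span → s += 6 → s = 48.0000
seg 4 [171.2°–282.1°] simple-harmonic, h=-9: full span → s += -9 → s = 39.0000
seg 5 [282.1°–305.7°] uniform, h=19: full span → s += 19 → s = 58.0000
seg 6 [305.7°–360°] simple-harmonic, h=-26: θ=322.7° here. β=17, B=54.3. -26/2·(1 − cos(π·0.3131)) = -5.7971 → s = 52.2029

52.2029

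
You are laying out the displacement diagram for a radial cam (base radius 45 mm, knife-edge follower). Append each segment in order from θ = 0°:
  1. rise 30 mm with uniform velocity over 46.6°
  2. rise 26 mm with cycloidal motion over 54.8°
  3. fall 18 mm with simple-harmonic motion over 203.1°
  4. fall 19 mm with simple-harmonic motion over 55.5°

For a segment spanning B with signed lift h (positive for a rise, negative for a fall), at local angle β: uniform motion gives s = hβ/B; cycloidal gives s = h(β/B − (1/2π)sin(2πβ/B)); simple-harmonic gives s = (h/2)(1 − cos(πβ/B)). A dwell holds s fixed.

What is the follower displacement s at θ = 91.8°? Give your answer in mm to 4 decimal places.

seg 1 [0°–46.6°] uniform, h=30: full span → s += 30 → s = 30.0000
seg 2 [46.6°–101.4°] cycloidal, h=26: θ=91.8° here. β=45.2, B=54.8. 26·(0.8248 − sin(2π·0.8248)/(2π)) = 25.1344 → s = 55.1344

55.1344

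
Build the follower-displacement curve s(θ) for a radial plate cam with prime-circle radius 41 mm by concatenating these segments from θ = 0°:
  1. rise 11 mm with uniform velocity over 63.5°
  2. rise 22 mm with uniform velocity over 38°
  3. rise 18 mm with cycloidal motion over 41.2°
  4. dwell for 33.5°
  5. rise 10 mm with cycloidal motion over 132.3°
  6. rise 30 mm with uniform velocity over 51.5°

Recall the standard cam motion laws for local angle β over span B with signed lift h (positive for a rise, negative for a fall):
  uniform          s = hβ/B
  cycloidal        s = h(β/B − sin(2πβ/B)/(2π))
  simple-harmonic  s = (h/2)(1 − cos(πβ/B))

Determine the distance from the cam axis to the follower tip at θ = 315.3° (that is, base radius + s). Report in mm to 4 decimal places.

seg 1 [0°–63.5°] uniform, h=11: full span → s += 11 → s = 11.0000
seg 2 [63.5°–101.5°] uniform, h=22: full span → s += 22 → s = 33.0000
seg 3 [101.5°–142.7°] cycloidal, h=18: full span → s += 18 → s = 51.0000
seg 4 [142.7°–176.2°] dwell: s stays 51.0000
seg 5 [176.2°–308.5°] cycloidal, h=10: full span → s += 10 → s = 61.0000
seg 6 [308.5°–360°] uniform, h=30: θ=315.3° here. β=6.8, B=51.5. 30·6.8/51.5 = 3.9612 → s = 64.9612
radial distance = base radius + s = 41 + 64.9612 = 105.9612

105.9612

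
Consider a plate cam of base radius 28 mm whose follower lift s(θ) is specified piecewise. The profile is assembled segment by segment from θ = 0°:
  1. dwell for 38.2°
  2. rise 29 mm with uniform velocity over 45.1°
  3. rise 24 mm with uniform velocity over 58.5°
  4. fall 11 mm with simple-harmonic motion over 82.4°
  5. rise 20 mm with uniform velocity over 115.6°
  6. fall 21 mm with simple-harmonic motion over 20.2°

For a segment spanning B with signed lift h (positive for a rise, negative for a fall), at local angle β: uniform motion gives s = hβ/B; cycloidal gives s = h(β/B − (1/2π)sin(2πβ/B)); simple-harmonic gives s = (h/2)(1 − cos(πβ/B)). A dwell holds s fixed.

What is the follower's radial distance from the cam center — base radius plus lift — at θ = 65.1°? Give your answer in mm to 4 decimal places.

seg 1 [0°–38.2°] dwell: s stays 0.0000
seg 2 [38.2°–83.3°] uniform, h=29: θ=65.1° here. β=26.9, B=45.1. 29·26.9/45.1 = 17.2971 → s = 17.2971
radial distance = base radius + s = 28 + 17.2971 = 45.2971

45.2971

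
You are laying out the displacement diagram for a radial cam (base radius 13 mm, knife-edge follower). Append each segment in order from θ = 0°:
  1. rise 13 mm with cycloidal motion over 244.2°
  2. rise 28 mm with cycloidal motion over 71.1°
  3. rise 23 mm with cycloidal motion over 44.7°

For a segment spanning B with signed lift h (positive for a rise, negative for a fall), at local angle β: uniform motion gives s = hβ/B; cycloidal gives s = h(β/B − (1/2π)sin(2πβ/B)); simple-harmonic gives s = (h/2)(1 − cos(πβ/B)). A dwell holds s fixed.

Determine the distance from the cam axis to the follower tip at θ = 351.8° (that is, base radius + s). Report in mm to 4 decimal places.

seg 1 [0°–244.2°] cycloidal, h=13: full span → s += 13 → s = 13.0000
seg 2 [244.2°–315.3°] cycloidal, h=28: full span → s += 28 → s = 41.0000
seg 3 [315.3°–360°] cycloidal, h=23: θ=351.8° here. β=36.5, B=44.7. 23·(0.8166 − sin(2π·0.8166)/(2π)) = 22.1259 → s = 63.1259
radial distance = base radius + s = 13 + 63.1259 = 76.1259

76.1259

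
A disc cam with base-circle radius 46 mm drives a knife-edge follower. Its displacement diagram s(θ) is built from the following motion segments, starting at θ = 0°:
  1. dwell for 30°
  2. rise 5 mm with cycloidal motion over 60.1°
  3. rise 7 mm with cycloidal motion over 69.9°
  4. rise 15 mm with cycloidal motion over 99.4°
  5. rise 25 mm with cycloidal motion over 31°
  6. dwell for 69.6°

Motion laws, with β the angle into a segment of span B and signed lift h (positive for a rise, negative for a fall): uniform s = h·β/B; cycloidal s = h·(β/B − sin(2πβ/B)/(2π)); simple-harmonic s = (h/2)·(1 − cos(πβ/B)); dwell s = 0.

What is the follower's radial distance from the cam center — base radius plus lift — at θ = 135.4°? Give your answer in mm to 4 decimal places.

seg 1 [0°–30°] dwell: s stays 0.0000
seg 2 [30°–90.1°] cycloidal, h=5: full span → s += 5 → s = 5.0000
seg 3 [90.1°–160°] cycloidal, h=7: θ=135.4° here. β=45.3, B=69.9. 7·(0.6481 − sin(2π·0.6481)/(2π)) = 5.4298 → s = 10.4298
radial distance = base radius + s = 46 + 10.4298 = 56.4298

56.4298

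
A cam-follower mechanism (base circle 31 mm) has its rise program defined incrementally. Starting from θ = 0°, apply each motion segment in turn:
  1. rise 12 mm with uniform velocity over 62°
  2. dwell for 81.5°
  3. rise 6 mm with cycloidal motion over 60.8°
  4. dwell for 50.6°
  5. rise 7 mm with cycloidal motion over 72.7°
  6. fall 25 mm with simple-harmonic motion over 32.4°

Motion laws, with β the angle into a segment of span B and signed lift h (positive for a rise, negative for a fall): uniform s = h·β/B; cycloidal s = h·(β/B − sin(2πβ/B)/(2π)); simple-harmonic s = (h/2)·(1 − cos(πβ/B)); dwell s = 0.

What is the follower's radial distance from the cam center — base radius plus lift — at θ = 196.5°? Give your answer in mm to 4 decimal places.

seg 1 [0°–62°] uniform, h=12: full span → s += 12 → s = 12.0000
seg 2 [62°–143.5°] dwell: s stays 12.0000
seg 3 [143.5°–204.3°] cycloidal, h=6: θ=196.5° here. β=53, B=60.8. 6·(0.8717 − sin(2π·0.8717)/(2π)) = 5.9193 → s = 17.9193
radial distance = base radius + s = 31 + 17.9193 = 48.9193

48.9193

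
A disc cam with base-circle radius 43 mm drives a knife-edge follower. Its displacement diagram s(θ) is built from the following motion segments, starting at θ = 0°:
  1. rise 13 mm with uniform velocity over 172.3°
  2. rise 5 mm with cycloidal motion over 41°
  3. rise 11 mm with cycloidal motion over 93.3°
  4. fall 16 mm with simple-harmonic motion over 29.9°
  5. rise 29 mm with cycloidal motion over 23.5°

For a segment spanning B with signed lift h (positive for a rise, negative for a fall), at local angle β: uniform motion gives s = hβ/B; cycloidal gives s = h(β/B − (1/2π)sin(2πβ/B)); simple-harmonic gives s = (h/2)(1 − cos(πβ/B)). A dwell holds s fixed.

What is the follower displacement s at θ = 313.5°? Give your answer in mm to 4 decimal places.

seg 1 [0°–172.3°] uniform, h=13: full span → s += 13 → s = 13.0000
seg 2 [172.3°–213.3°] cycloidal, h=5: full span → s += 5 → s = 18.0000
seg 3 [213.3°–306.6°] cycloidal, h=11: full span → s += 11 → s = 29.0000
seg 4 [306.6°–336.5°] simple-harmonic, h=-16: θ=313.5° here. β=6.9, B=29.9. -16/2·(1 − cos(π·0.2308)) = -2.0119 → s = 26.9881

26.9881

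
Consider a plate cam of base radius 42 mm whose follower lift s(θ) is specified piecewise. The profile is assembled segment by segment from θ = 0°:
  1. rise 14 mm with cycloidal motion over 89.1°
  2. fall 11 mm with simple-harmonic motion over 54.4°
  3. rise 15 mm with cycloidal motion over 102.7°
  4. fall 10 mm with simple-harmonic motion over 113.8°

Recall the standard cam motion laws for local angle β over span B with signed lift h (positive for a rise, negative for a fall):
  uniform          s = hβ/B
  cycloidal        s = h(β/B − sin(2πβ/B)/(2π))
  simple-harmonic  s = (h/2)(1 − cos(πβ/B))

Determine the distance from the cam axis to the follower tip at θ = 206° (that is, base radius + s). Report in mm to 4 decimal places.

seg 1 [0°–89.1°] cycloidal, h=14: full span → s += 14 → s = 14.0000
seg 2 [89.1°–143.5°] simple-harmonic, h=-11: full span → s += -11 → s = 3.0000
seg 3 [143.5°–246.2°] cycloidal, h=15: θ=206° here. β=62.5, B=102.7. 15·(0.6086 − sin(2π·0.6086)/(2π)) = 10.6337 → s = 13.6337
radial distance = base radius + s = 42 + 13.6337 = 55.6337

55.6337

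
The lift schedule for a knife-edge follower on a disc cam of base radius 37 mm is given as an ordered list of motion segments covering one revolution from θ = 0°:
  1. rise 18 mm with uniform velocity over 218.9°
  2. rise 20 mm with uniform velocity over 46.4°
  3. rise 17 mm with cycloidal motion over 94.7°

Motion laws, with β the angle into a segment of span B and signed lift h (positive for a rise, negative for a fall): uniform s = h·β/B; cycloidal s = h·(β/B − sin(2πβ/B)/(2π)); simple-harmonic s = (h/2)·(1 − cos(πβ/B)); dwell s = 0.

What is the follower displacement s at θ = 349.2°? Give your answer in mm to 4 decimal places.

seg 1 [0°–218.9°] uniform, h=18: full span → s += 18 → s = 18.0000
seg 2 [218.9°–265.3°] uniform, h=20: full span → s += 20 → s = 38.0000
seg 3 [265.3°–360°] cycloidal, h=17: θ=349.2° here. β=83.9, B=94.7. 17·(0.8860 − sin(2π·0.8860)/(2π)) = 16.8383 → s = 54.8383

54.8383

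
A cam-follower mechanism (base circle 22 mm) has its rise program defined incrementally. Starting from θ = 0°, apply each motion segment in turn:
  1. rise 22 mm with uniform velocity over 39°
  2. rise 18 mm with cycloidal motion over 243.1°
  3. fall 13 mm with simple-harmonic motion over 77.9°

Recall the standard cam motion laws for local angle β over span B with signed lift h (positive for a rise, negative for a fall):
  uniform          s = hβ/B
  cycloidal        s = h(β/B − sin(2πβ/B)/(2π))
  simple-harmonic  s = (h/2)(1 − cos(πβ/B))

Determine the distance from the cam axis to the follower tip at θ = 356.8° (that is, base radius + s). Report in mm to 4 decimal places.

seg 1 [0°–39°] uniform, h=22: full span → s += 22 → s = 22.0000
seg 2 [39°–282.1°] cycloidal, h=18: full span → s += 18 → s = 40.0000
seg 3 [282.1°–360°] simple-harmonic, h=-13: θ=356.8° here. β=74.7, B=77.9. -13/2·(1 − cos(π·0.9589)) = -12.9459 → s = 27.0541
radial distance = base radius + s = 22 + 27.0541 = 49.0541

49.0541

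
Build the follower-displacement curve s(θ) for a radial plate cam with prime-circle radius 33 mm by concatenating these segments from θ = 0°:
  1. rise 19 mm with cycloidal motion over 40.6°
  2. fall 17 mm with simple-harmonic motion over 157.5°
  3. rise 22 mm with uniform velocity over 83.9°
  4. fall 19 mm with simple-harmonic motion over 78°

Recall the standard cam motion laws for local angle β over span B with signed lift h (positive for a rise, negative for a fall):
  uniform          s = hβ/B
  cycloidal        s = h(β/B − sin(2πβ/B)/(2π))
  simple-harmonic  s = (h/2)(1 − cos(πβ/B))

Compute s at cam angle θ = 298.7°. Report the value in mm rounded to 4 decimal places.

seg 1 [0°–40.6°] cycloidal, h=19: full span → s += 19 → s = 19.0000
seg 2 [40.6°–198.1°] simple-harmonic, h=-17: full span → s += -17 → s = 2.0000
seg 3 [198.1°–282°] uniform, h=22: full span → s += 22 → s = 24.0000
seg 4 [282°–360°] simple-harmonic, h=-19: θ=298.7° here. β=16.7, B=78. -19/2·(1 − cos(π·0.2141)) = -2.0692 → s = 21.9308

21.9308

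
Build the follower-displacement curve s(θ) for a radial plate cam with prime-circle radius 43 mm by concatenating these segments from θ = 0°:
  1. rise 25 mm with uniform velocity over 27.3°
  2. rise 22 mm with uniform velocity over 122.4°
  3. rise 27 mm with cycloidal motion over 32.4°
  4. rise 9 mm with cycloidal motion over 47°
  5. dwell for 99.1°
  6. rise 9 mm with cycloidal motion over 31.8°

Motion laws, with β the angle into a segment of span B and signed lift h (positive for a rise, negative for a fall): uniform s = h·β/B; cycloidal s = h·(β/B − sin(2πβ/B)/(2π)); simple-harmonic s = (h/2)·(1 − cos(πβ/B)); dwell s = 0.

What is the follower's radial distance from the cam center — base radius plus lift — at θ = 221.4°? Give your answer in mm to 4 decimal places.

seg 1 [0°–27.3°] uniform, h=25: full span → s += 25 → s = 25.0000
seg 2 [27.3°–149.7°] uniform, h=22: full span → s += 22 → s = 47.0000
seg 3 [149.7°–182.1°] cycloidal, h=27: full span → s += 27 → s = 74.0000
seg 4 [182.1°–229.1°] cycloidal, h=9: θ=221.4° here. β=39.3, B=47. 9·(0.8362 − sin(2π·0.8362)/(2π)) = 8.7531 → s = 82.7531
radial distance = base radius + s = 43 + 82.7531 = 125.7531

125.7531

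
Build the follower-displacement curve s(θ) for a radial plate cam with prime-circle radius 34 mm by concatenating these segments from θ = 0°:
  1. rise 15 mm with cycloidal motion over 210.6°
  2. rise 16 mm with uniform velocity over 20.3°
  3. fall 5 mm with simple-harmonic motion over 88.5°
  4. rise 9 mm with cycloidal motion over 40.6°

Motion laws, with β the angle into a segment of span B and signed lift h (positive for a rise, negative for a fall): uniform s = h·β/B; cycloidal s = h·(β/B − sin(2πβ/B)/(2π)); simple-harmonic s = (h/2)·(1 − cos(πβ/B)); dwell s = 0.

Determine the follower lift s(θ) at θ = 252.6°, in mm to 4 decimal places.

seg 1 [0°–210.6°] cycloidal, h=15: full span → s += 15 → s = 15.0000
seg 2 [210.6°–230.9°] uniform, h=16: full span → s += 16 → s = 31.0000
seg 3 [230.9°–319.4°] simple-harmonic, h=-5: θ=252.6° here. β=21.7, B=88.5. -5/2·(1 − cos(π·0.2452)) = -0.7058 → s = 30.2942

30.2942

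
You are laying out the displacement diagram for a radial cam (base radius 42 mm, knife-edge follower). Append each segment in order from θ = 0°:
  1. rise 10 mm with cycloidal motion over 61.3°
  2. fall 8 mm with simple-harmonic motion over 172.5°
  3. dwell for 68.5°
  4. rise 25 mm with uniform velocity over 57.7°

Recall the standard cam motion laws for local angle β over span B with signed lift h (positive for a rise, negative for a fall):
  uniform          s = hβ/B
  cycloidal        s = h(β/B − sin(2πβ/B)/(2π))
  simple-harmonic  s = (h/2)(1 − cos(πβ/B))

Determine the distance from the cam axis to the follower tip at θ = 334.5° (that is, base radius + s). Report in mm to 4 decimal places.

seg 1 [0°–61.3°] cycloidal, h=10: full span → s += 10 → s = 10.0000
seg 2 [61.3°–233.8°] simple-harmonic, h=-8: full span → s += -8 → s = 2.0000
seg 3 [233.8°–302.3°] dwell: s stays 2.0000
seg 4 [302.3°–360°] uniform, h=25: θ=334.5° here. β=32.2, B=57.7. 25·32.2/57.7 = 13.9515 → s = 15.9515
radial distance = base radius + s = 42 + 15.9515 = 57.9515

57.9515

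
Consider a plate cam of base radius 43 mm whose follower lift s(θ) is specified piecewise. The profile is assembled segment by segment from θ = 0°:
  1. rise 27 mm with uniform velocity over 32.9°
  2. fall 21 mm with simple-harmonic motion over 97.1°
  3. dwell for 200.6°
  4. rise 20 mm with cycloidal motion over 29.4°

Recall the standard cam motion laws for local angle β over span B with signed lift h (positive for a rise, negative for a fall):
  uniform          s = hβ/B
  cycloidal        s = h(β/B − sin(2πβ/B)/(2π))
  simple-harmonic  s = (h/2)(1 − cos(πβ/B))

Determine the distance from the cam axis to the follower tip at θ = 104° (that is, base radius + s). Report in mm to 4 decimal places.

seg 1 [0°–32.9°] uniform, h=27: full span → s += 27 → s = 27.0000
seg 2 [32.9°–130°] simple-harmonic, h=-21: θ=104° here. β=71.1, B=97.1. -21/2·(1 − cos(π·0.7322)) = -17.4989 → s = 9.5011
radial distance = base radius + s = 43 + 9.5011 = 52.5011

52.5011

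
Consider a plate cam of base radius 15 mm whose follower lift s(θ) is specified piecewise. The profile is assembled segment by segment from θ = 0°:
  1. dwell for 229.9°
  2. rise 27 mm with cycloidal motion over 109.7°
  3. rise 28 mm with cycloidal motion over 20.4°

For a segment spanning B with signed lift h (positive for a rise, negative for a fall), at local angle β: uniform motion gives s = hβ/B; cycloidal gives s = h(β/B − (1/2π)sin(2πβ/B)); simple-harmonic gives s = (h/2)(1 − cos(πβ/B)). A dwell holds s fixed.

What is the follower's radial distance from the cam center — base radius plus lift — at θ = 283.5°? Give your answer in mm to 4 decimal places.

seg 1 [0°–229.9°] dwell: s stays 0.0000
seg 2 [229.9°–339.6°] cycloidal, h=27: θ=283.5° here. β=53.6, B=109.7. 27·(0.4886 − sin(2π·0.4886)/(2π)) = 12.8849 → s = 12.8849
radial distance = base radius + s = 15 + 12.8849 = 27.8849

27.8849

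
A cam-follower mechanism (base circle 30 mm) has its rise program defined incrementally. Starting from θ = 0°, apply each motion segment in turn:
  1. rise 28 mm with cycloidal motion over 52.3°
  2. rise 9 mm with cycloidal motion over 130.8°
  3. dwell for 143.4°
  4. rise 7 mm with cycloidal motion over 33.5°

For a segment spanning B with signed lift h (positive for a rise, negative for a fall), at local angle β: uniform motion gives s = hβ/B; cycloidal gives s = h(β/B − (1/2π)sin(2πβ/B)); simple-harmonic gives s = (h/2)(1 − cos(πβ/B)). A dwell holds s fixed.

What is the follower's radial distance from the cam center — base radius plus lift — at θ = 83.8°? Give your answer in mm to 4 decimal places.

seg 1 [0°–52.3°] cycloidal, h=28: full span → s += 28 → s = 28.0000
seg 2 [52.3°–183.1°] cycloidal, h=9: θ=83.8° here. β=31.5, B=130.8. 9·(0.2408 − sin(2π·0.2408)/(2π)) = 0.7374 → s = 28.7374
radial distance = base radius + s = 30 + 28.7374 = 58.7374

58.7374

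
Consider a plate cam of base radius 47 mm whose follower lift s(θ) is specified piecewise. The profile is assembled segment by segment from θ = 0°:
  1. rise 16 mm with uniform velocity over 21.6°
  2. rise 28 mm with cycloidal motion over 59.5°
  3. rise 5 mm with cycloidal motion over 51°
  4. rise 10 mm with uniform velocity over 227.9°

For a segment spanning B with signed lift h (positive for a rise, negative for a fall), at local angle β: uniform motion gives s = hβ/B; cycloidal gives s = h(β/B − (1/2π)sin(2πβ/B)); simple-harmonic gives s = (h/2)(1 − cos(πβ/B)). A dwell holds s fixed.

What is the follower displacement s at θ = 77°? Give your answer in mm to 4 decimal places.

seg 1 [0°–21.6°] uniform, h=16: full span → s += 16 → s = 16.0000
seg 2 [21.6°–81.1°] cycloidal, h=28: θ=77° here. β=55.4, B=59.5. 28·(0.9311 − sin(2π·0.9311)/(2π)) = 27.9403 → s = 43.9403

43.9403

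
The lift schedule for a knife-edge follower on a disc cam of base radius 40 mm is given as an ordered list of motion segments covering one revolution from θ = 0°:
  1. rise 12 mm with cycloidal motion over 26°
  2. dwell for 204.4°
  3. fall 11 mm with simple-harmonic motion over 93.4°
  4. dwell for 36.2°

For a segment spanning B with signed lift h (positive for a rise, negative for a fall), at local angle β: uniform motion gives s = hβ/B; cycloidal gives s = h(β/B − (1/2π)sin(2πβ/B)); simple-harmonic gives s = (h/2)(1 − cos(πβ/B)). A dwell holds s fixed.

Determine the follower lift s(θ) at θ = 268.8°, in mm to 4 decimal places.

seg 1 [0°–26°] cycloidal, h=12: full span → s += 12 → s = 12.0000
seg 2 [26°–230.4°] dwell: s stays 12.0000
seg 3 [230.4°–323.8°] simple-harmonic, h=-11: θ=268.8° here. β=38.4, B=93.4. -11/2·(1 − cos(π·0.4111)) = -3.9844 → s = 8.0156

8.0156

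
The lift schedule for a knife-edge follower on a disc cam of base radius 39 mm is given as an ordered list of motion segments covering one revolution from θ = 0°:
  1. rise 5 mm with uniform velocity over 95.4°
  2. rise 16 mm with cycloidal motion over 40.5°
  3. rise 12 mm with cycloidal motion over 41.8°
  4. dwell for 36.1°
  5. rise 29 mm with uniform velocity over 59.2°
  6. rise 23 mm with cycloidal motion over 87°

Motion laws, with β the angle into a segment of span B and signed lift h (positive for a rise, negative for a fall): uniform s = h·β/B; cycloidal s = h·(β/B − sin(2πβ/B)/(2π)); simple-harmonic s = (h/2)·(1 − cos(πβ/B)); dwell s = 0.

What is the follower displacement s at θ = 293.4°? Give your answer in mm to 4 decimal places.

seg 1 [0°–95.4°] uniform, h=5: full span → s += 5 → s = 5.0000
seg 2 [95.4°–135.9°] cycloidal, h=16: full span → s += 16 → s = 21.0000
seg 3 [135.9°–177.7°] cycloidal, h=12: full span → s += 12 → s = 33.0000
seg 4 [177.7°–213.8°] dwell: s stays 33.0000
seg 5 [213.8°–273°] uniform, h=29: full span → s += 29 → s = 62.0000
seg 6 [273°–360°] cycloidal, h=23: θ=293.4° here. β=20.4, B=87. 23·(0.2345 − sin(2π·0.2345)/(2π)) = 1.7499 → s = 63.7499

63.7499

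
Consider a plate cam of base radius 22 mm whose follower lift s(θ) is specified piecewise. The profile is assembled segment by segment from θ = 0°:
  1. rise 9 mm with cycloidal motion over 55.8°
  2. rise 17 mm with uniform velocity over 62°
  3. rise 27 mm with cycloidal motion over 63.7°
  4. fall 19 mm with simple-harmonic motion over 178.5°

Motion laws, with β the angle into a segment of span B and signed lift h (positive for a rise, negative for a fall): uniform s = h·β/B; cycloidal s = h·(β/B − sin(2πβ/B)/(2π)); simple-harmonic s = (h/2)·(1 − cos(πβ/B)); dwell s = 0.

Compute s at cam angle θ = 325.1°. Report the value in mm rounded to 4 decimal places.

seg 1 [0°–55.8°] cycloidal, h=9: full span → s += 9 → s = 9.0000
seg 2 [55.8°–117.8°] uniform, h=17: full span → s += 17 → s = 26.0000
seg 3 [117.8°–181.5°] cycloidal, h=27: full span → s += 27 → s = 53.0000
seg 4 [181.5°–360°] simple-harmonic, h=-19: θ=325.1° here. β=143.6, B=178.5. -19/2·(1 − cos(π·0.8045)) = -17.2635 → s = 35.7365

35.7365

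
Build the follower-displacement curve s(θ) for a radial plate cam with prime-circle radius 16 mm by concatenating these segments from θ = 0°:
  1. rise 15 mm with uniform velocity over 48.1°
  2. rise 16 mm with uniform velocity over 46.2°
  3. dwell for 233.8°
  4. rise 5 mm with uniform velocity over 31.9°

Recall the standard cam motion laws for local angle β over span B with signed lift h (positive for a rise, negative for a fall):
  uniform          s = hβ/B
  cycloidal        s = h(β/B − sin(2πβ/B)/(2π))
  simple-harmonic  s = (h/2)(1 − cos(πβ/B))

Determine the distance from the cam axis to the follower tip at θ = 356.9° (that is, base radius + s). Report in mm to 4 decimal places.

seg 1 [0°–48.1°] uniform, h=15: full span → s += 15 → s = 15.0000
seg 2 [48.1°–94.3°] uniform, h=16: full span → s += 16 → s = 31.0000
seg 3 [94.3°–328.1°] dwell: s stays 31.0000
seg 4 [328.1°–360°] uniform, h=5: θ=356.9° here. β=28.8, B=31.9. 5·28.8/31.9 = 4.5141 → s = 35.5141
radial distance = base radius + s = 16 + 35.5141 = 51.5141

51.5141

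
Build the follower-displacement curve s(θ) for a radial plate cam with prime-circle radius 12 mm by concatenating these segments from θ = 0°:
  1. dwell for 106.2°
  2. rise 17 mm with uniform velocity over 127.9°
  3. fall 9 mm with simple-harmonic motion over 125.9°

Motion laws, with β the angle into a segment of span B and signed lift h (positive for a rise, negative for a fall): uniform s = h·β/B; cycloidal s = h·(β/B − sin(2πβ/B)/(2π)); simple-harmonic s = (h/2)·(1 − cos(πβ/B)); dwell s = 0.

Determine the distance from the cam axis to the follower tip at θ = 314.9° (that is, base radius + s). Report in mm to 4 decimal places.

seg 1 [0°–106.2°] dwell: s stays 0.0000
seg 2 [106.2°–234.1°] uniform, h=17: full span → s += 17 → s = 17.0000
seg 3 [234.1°–360°] simple-harmonic, h=-9: θ=314.9° here. β=80.8, B=125.9. -9/2·(1 − cos(π·0.6418)) = -6.4387 → s = 10.5613
radial distance = base radius + s = 12 + 10.5613 = 22.5613

22.5613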